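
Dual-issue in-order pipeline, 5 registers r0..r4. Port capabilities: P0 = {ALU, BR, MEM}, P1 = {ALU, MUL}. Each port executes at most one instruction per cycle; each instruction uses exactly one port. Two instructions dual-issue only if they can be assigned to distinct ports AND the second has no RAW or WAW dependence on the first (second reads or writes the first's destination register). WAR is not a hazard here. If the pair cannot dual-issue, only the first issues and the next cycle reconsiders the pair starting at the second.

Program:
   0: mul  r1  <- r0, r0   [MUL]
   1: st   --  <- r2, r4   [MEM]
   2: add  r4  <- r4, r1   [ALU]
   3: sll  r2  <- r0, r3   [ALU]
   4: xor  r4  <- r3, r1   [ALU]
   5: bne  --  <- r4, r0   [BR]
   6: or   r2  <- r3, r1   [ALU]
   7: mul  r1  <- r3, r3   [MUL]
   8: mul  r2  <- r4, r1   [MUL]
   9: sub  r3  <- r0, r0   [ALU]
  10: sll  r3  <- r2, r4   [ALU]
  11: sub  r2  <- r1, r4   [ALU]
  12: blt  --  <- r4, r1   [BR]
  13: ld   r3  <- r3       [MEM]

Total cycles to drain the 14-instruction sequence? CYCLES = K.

CYCLES = 9

0. mul;st @i0/i1  | dual
1. add;sll @i2/i3  | dual
2. xor @i4  | RAW r4
3. bne;or @i5/i6  | dual
4. mul @i7  | no-port MUL/MUL
5. mul;sub @i8/i9  | dual
6. sll;sub @i10/i11  | dual
7. blt @i12  | no-port BR/MEM
8. ld @i13  | tail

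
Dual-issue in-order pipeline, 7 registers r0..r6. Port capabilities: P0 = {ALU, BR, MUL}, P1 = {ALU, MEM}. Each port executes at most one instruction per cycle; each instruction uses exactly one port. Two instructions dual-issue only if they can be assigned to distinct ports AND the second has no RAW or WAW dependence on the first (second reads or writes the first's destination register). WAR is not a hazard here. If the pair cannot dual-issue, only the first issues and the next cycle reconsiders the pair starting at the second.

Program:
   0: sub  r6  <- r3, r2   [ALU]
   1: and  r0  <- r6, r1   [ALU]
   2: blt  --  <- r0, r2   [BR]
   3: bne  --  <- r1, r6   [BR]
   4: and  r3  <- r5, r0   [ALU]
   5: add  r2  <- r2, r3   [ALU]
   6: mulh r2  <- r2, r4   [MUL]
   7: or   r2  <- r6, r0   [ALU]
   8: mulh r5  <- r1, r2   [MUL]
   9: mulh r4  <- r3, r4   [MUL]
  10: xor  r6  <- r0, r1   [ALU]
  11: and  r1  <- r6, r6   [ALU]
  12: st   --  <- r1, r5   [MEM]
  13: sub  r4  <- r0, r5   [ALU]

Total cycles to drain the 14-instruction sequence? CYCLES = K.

CYCLES = 11

#0 head=0: sub i0 RAW r6
#1 head=1: and i1 RAW r0
#2 head=2: blt i2 no-port BR/BR
#3 head=3: bne+and i3+i4 pair
#4 head=5: add i5 RAW+WAW r2
#5 head=6: mulh i6 WAW r2
#6 head=7: or i7 RAW r2
#7 head=8: mulh i8 no-port MUL/MUL
#8 head=9: mulh+xor i9+i10 pair
#9 head=11: and i11 RAW r1
#10 head=12: st+sub i12+i13 pair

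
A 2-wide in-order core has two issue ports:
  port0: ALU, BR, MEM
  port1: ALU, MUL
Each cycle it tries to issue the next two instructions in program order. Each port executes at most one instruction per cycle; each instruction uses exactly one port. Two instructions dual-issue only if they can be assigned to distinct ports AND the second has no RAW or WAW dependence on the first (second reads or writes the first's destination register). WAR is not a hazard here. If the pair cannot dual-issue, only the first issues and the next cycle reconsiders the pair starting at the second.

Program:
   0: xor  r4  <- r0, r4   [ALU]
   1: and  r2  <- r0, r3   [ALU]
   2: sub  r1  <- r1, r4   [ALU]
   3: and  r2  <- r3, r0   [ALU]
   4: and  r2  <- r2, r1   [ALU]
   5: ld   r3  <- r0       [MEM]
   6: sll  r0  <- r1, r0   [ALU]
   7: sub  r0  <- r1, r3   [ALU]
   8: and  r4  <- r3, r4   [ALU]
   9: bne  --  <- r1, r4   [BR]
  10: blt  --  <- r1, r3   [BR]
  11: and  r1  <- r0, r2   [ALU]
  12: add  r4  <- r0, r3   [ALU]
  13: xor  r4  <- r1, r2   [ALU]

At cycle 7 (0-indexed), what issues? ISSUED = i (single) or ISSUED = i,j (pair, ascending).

ISSUED = 12

[0] i0+i1  xor.ALU and.ALU  -- 2-wide
[1] i2+i3  sub.ALU and.ALU  -- 2-wide
[2] i4+i5  and.ALU ld.MEM  -- 2-wide
[3] i6  sll.ALU  -- WAW r0
[4] i7+i8  sub.ALU and.ALU  -- 2-wide
[5] i9  bne.BR  -- no-port BR/BR
[6] i10+i11  blt.BR and.ALU  -- 2-wide
[7] i12  add.ALU  -- WAW r4
[8] i13  xor.ALU  -- tail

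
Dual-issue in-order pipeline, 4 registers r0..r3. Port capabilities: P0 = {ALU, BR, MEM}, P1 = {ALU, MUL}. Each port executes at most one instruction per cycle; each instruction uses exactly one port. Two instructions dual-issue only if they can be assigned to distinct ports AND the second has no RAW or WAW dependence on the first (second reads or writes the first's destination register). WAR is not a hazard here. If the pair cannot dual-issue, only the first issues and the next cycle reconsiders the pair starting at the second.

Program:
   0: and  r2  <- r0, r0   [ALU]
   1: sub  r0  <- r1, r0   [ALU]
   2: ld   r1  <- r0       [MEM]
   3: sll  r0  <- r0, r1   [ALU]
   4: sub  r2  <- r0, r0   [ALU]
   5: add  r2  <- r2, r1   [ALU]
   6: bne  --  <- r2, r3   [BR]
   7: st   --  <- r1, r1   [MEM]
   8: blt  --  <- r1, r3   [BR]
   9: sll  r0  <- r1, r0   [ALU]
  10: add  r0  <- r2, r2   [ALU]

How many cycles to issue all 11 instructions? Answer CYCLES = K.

[0] i0&i1  and;sub  -- pair
[1] i2  ld  -- RAW r1
[2] i3  sll  -- RAW r0
[3] i4  sub  -- RAW+WAW r2
[4] i5  add  -- RAW r2
[5] i6  bne  -- no-port BR/MEM
[6] i7  st  -- no-port MEM/BR
[7] i8&i9  blt;sll  -- pair
[8] i10  add  -- tail

CYCLES = 9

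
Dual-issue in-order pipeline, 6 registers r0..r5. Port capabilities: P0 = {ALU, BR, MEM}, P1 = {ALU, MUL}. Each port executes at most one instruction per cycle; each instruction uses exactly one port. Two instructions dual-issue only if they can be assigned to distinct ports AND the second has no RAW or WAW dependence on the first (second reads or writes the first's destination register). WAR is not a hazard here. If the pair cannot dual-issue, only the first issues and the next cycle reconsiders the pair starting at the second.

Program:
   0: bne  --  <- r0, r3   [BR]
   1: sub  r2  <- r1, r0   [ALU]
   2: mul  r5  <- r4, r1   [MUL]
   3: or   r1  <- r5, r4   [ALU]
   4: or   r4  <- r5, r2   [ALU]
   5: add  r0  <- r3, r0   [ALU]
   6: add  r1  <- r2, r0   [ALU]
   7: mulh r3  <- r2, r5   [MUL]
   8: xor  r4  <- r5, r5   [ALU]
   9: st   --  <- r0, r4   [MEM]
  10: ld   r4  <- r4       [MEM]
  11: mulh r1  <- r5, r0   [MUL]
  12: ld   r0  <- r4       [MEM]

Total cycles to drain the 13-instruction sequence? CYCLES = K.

c0: i0,i1 bne.BR sub.ALU  pair
c1: i2 mul.MUL  RAW r5
c2: i3,i4 or.ALU or.ALU  pair
c3: i5 add.ALU  RAW r0
c4: i6,i7 add.ALU mulh.MUL  pair
c5: i8 xor.ALU  RAW r4
c6: i9 st.MEM  no-port MEM/MEM
c7: i10,i11 ld.MEM mulh.MUL  pair
c8: i12 ld.MEM  tail

CYCLES = 9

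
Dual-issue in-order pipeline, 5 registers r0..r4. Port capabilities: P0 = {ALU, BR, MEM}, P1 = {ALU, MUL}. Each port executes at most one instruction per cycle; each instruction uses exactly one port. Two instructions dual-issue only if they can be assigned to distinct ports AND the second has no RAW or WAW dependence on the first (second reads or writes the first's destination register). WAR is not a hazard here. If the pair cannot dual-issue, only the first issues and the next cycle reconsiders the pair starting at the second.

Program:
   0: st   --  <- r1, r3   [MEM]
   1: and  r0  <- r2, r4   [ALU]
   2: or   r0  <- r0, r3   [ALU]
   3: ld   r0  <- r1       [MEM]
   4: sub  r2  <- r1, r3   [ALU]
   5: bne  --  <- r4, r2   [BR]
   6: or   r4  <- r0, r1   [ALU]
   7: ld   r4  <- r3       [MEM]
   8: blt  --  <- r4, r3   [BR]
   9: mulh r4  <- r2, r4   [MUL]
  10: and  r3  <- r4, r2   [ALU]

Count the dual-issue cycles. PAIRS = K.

  cy0 -> i0+i1 (st.MEM/and.ALU) dual
  cy1 -> i2 (or.ALU) WAW r0
  cy2 -> i3+i4 (ld.MEM/sub.ALU) dual
  cy3 -> i5+i6 (bne.BR/or.ALU) dual
  cy4 -> i7 (ld.MEM) no-port MEM/BR
  cy5 -> i8+i9 (blt.BR/mulh.MUL) dual
  cy6 -> i10 (and.ALU) tail

PAIRS = 4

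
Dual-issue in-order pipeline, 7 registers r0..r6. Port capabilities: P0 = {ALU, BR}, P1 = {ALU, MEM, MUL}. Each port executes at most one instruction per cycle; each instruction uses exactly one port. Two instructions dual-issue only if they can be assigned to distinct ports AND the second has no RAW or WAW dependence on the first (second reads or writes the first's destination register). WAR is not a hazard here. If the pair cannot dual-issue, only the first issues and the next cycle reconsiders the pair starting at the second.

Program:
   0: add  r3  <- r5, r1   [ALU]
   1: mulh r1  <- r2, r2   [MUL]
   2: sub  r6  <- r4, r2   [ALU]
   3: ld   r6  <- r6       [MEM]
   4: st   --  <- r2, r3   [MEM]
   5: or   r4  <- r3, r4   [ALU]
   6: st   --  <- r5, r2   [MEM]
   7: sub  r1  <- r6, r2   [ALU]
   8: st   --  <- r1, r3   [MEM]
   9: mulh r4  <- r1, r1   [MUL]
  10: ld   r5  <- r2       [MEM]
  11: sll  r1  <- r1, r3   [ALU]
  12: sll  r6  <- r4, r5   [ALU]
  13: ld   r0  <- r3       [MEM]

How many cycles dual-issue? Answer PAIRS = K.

[0] i0+i1  add;mulh  -- 2-wide
[1] i2  sub  -- RAW+WAW r6
[2] i3  ld  -- no-port MEM/MEM
[3] i4+i5  st;or  -- 2-wide
[4] i6+i7  st;sub  -- 2-wide
[5] i8  st  -- no-port MEM/MUL
[6] i9  mulh  -- no-port MUL/MEM
[7] i10+i11  ld;sll  -- 2-wide
[8] i12+i13  sll;ld  -- 2-wide

PAIRS = 5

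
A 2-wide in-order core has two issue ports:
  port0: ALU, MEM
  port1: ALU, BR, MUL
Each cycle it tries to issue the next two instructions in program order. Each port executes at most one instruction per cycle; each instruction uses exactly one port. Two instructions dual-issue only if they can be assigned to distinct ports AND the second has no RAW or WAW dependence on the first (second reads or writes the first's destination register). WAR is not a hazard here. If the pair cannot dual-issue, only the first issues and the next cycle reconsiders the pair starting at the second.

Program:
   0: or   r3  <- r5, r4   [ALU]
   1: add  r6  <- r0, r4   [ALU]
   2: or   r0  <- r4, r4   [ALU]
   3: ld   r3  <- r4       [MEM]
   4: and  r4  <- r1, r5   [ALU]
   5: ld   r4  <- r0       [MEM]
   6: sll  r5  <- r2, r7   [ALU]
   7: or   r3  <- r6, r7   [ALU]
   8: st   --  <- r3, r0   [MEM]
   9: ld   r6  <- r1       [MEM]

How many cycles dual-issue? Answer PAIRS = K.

PAIRS = 3

  cy0 -> i0&i1 (or.ALU;add.ALU) pair
  cy1 -> i2&i3 (or.ALU;ld.MEM) pair
  cy2 -> i4 (and.ALU) WAW r4
  cy3 -> i5&i6 (ld.MEM;sll.ALU) pair
  cy4 -> i7 (or.ALU) RAW r3
  cy5 -> i8 (st.MEM) no-port MEM/MEM
  cy6 -> i9 (ld.MEM) tail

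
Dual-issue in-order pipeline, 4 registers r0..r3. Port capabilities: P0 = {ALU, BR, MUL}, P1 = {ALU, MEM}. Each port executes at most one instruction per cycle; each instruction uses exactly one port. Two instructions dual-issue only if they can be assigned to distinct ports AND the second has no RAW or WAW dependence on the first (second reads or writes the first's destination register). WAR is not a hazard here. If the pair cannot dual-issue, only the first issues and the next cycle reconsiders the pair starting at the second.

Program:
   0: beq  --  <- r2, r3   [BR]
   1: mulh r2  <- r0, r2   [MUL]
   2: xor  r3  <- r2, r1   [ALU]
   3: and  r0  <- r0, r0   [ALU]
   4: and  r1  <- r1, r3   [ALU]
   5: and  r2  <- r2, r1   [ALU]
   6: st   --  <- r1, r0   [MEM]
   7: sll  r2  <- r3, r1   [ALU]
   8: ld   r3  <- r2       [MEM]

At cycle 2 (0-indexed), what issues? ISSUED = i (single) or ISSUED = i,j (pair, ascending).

ISSUED = 2,3

c0: i0 beq  no-port BR/MUL
c1: i1 mulh  RAW r2
c2: i2&i3 xor;and  pair
c3: i4 and  RAW r1
c4: i5&i6 and;st  pair
c5: i7 sll  RAW r2
c6: i8 ld  tail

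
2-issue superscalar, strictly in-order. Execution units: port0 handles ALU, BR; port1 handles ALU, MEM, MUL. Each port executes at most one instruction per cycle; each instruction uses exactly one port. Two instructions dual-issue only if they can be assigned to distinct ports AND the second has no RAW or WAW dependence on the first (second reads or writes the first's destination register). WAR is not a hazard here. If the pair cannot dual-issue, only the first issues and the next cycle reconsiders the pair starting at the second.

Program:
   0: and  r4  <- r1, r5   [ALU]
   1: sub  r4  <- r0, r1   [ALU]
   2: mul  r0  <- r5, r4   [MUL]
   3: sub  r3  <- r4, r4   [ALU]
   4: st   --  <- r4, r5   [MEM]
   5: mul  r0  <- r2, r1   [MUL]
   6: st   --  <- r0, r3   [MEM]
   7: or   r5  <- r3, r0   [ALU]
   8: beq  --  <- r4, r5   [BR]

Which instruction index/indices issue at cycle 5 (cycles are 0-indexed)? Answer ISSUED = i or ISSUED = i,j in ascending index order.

0. and.ALU @i0  | WAW r4
1. sub.ALU @i1  | RAW r4
2. mul.MUL+sub.ALU @i2+i3  | dual
3. st.MEM @i4  | no-port MEM/MUL
4. mul.MUL @i5  | no-port MUL/MEM
5. st.MEM+or.ALU @i6+i7  | dual
6. beq.BR @i8  | tail

ISSUED = 6,7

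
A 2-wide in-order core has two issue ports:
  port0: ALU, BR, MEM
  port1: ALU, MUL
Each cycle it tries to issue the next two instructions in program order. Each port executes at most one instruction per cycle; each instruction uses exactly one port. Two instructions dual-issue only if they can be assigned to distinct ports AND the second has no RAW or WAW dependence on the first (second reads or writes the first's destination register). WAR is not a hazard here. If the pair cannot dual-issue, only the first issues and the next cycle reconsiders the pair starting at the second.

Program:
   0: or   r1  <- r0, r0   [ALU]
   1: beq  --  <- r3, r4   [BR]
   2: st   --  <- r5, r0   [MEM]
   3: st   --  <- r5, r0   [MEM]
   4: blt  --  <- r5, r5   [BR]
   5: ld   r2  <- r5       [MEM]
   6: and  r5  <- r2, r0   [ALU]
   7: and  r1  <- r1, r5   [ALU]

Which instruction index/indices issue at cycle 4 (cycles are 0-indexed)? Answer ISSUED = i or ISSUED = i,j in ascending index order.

t=0 i0&i1:or.ALU beq.BR ; dual
t=1 i2:st.MEM ; no-port MEM/MEM
t=2 i3:st.MEM ; no-port MEM/BR
t=3 i4:blt.BR ; no-port BR/MEM
t=4 i5:ld.MEM ; RAW r2
t=5 i6:and.ALU ; RAW r5
t=6 i7:and.ALU ; tail

ISSUED = 5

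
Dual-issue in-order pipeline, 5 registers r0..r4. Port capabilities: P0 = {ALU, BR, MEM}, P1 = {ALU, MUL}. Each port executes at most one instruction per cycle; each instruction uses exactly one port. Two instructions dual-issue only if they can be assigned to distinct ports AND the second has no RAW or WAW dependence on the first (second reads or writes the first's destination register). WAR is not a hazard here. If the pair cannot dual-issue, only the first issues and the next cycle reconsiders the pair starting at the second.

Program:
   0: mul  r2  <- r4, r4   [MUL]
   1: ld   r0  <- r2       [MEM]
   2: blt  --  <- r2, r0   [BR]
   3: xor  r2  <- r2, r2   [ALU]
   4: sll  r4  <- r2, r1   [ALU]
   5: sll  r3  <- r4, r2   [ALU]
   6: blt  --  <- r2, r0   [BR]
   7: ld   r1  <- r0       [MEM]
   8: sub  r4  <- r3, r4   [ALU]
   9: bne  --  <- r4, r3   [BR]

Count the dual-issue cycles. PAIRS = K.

c0: i0 mul.MUL  RAW r2
c1: i1 ld.MEM  no-port MEM/BR
c2: i2&i3 blt.BR/xor.ALU  dual
c3: i4 sll.ALU  RAW r4
c4: i5&i6 sll.ALU/blt.BR  dual
c5: i7&i8 ld.MEM/sub.ALU  dual
c6: i9 bne.BR  tail

PAIRS = 3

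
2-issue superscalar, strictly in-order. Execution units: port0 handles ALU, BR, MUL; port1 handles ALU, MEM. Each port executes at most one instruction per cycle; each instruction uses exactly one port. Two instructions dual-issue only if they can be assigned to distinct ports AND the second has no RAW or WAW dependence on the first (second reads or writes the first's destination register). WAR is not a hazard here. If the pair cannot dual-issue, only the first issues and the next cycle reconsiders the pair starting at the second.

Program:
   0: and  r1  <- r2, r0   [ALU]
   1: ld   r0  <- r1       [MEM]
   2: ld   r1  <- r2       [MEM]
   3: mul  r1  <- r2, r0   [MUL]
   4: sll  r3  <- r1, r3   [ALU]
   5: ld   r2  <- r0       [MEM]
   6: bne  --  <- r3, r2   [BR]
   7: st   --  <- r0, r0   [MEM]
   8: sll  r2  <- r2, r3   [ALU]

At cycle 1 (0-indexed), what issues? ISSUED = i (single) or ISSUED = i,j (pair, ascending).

[0] i0  and  -- RAW r1
[1] i1  ld  -- no-port MEM/MEM
[2] i2  ld  -- WAW r1
[3] i3  mul  -- RAW r1
[4] i4,i5  sll ld  -- pair
[5] i6,i7  bne st  -- pair
[6] i8  sll  -- tail

ISSUED = 1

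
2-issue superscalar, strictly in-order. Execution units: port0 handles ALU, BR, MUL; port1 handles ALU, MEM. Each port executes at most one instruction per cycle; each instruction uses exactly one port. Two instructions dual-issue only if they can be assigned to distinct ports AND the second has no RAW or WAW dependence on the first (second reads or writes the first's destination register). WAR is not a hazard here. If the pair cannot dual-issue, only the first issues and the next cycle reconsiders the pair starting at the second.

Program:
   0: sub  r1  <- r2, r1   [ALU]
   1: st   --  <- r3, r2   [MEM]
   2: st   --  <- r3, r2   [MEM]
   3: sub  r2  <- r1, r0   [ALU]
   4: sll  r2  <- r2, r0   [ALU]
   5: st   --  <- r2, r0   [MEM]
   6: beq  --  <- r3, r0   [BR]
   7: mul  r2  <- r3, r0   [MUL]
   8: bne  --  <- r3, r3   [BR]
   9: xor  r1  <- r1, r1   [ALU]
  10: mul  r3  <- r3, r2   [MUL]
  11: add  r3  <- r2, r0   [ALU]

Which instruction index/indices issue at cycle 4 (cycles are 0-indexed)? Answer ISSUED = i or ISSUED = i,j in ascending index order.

#0 head=0: sub.ALU+st.MEM i0&i1 2-wide
#1 head=2: st.MEM+sub.ALU i2&i3 2-wide
#2 head=4: sll.ALU i4 RAW r2
#3 head=5: st.MEM+beq.BR i5&i6 2-wide
#4 head=7: mul.MUL i7 no-port MUL/BR
#5 head=8: bne.BR+xor.ALU i8&i9 2-wide
#6 head=10: mul.MUL i10 WAW r3
#7 head=11: add.ALU i11 tail

ISSUED = 7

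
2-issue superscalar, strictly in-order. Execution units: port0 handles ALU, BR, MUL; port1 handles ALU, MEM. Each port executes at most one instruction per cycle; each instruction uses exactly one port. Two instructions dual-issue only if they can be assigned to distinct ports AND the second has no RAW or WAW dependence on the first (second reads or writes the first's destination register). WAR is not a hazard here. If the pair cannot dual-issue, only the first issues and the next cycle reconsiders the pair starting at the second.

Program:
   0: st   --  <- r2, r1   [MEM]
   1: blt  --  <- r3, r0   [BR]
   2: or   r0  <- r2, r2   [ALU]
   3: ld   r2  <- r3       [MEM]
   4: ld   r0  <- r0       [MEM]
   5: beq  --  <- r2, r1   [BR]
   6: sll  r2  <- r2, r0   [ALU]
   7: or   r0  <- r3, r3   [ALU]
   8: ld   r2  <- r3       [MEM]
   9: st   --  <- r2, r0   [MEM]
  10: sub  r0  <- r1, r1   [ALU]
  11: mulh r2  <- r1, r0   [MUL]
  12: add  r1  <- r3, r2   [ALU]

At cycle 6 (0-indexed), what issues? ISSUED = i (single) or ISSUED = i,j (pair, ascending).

ISSUED = 11

0. st blt @i0,i1  | pair
1. or ld @i2,i3  | pair
2. ld beq @i4,i5  | pair
3. sll or @i6,i7  | pair
4. ld @i8  | no-port MEM/MEM
5. st sub @i9,i10  | pair
6. mulh @i11  | RAW r2
7. add @i12  | tail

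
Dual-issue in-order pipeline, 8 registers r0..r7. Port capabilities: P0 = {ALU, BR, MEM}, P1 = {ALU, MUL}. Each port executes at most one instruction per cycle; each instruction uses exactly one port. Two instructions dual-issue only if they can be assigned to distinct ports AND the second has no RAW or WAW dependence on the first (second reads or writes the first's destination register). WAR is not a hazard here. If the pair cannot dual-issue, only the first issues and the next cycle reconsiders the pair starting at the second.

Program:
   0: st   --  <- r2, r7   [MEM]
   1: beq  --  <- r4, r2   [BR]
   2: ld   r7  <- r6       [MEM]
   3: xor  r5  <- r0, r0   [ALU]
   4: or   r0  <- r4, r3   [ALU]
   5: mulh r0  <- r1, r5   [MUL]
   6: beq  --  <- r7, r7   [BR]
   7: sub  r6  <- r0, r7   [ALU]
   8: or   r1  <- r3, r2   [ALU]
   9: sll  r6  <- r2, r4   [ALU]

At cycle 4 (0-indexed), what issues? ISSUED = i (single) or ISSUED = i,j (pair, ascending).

[0] i0  st  -- no-port MEM/BR
[1] i1  beq  -- no-port BR/MEM
[2] i2&i3  ld;xor  -- pair
[3] i4  or  -- WAW r0
[4] i5&i6  mulh;beq  -- pair
[5] i7&i8  sub;or  -- pair
[6] i9  sll  -- tail

ISSUED = 5,6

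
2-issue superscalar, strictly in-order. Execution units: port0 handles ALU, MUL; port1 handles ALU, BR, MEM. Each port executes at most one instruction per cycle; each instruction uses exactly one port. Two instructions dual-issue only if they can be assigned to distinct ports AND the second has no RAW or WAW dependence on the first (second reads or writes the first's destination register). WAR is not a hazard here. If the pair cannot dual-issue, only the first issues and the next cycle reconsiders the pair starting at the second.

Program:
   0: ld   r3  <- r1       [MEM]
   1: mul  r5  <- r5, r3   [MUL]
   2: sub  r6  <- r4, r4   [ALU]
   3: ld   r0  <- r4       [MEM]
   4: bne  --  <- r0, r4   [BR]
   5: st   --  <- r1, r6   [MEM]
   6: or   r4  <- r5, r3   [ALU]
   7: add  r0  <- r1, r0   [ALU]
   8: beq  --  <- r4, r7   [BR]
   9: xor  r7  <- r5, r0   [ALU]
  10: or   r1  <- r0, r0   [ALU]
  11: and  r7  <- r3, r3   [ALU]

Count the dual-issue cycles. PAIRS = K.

#0 head=0: ld.MEM i0 RAW r3
#1 head=1: mul.MUL;sub.ALU i1&i2 2-wide
#2 head=3: ld.MEM i3 no-port MEM/BR
#3 head=4: bne.BR i4 no-port BR/MEM
#4 head=5: st.MEM;or.ALU i5&i6 2-wide
#5 head=7: add.ALU;beq.BR i7&i8 2-wide
#6 head=9: xor.ALU;or.ALU i9&i10 2-wide
#7 head=11: and.ALU i11 tail

PAIRS = 4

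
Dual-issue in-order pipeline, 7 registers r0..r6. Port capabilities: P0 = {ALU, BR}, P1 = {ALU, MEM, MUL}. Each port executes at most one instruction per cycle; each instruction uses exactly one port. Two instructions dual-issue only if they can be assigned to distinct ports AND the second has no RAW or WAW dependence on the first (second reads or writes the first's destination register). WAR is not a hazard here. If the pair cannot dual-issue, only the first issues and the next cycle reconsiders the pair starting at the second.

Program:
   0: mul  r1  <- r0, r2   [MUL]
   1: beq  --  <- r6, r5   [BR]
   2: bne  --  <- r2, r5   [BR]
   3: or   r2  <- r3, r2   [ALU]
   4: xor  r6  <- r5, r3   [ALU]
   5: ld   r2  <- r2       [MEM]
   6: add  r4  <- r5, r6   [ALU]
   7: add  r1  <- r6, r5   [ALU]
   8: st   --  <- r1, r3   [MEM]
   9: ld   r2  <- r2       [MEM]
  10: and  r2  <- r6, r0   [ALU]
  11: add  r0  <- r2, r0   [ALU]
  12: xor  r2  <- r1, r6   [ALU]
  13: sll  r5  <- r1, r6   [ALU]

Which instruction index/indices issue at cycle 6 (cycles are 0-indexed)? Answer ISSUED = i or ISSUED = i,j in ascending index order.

ISSUED = 10

[0] i0+i1  mul+beq  -- 2-wide
[1] i2+i3  bne+or  -- 2-wide
[2] i4+i5  xor+ld  -- 2-wide
[3] i6+i7  add+add  -- 2-wide
[4] i8  st  -- no-port MEM/MEM
[5] i9  ld  -- WAW r2
[6] i10  and  -- RAW r2
[7] i11+i12  add+xor  -- 2-wide
[8] i13  sll  -- tail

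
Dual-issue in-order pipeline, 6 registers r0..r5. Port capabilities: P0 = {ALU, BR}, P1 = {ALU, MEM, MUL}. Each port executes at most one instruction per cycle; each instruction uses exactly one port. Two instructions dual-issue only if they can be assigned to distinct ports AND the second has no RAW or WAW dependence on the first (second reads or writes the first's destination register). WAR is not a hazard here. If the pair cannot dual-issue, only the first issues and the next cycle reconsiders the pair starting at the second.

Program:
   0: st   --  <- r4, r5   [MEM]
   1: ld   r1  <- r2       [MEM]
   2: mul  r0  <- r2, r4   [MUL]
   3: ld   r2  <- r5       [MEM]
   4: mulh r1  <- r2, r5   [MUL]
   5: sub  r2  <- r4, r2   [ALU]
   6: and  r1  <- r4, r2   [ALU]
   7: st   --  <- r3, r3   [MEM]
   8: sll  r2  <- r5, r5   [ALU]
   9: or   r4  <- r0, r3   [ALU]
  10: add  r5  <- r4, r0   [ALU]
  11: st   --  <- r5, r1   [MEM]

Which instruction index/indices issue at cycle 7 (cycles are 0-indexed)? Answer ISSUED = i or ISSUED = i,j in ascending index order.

c0: i0 st  no-port MEM/MEM
c1: i1 ld  no-port MEM/MUL
c2: i2 mul  no-port MUL/MEM
c3: i3 ld  no-port MEM/MUL
c4: i4,i5 mulh+sub  pair
c5: i6,i7 and+st  pair
c6: i8,i9 sll+or  pair
c7: i10 add  RAW r5
c8: i11 st  tail

ISSUED = 10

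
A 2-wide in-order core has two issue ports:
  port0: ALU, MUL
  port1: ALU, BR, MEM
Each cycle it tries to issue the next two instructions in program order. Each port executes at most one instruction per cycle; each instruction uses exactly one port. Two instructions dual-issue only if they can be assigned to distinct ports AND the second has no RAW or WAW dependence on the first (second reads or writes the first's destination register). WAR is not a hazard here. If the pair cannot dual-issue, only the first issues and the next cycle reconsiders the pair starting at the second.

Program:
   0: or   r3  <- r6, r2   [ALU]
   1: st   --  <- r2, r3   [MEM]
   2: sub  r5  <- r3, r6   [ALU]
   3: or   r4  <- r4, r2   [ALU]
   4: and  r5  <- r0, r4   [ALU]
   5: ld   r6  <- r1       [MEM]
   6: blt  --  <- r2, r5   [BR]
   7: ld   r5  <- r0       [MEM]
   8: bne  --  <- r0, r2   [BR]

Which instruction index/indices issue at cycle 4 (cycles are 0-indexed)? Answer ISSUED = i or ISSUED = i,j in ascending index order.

ISSUED = 6

[0] i0  or  -- RAW r3
[1] i1,i2  st sub  -- dual
[2] i3  or  -- RAW r4
[3] i4,i5  and ld  -- dual
[4] i6  blt  -- no-port BR/MEM
[5] i7  ld  -- no-port MEM/BR
[6] i8  bne  -- tail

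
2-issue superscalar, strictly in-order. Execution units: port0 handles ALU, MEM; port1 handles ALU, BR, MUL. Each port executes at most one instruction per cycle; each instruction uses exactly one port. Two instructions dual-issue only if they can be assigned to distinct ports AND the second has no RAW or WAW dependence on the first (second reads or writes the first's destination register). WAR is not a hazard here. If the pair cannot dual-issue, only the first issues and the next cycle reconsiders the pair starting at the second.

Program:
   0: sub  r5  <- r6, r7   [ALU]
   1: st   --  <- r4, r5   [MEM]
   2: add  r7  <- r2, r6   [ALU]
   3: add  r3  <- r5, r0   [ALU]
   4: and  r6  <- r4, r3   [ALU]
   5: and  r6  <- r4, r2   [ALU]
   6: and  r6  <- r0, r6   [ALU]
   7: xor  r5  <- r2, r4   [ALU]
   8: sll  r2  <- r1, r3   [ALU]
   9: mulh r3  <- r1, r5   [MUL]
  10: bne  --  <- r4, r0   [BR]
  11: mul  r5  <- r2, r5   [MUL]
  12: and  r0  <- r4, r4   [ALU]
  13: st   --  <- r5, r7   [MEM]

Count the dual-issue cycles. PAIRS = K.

PAIRS = 4

[0] i0  sub  -- RAW r5
[1] i1,i2  st/add  -- 2-wide
[2] i3  add  -- RAW r3
[3] i4  and  -- WAW r6
[4] i5  and  -- RAW+WAW r6
[5] i6,i7  and/xor  -- 2-wide
[6] i8,i9  sll/mulh  -- 2-wide
[7] i10  bne  -- no-port BR/MUL
[8] i11,i12  mul/and  -- 2-wide
[9] i13  st  -- tail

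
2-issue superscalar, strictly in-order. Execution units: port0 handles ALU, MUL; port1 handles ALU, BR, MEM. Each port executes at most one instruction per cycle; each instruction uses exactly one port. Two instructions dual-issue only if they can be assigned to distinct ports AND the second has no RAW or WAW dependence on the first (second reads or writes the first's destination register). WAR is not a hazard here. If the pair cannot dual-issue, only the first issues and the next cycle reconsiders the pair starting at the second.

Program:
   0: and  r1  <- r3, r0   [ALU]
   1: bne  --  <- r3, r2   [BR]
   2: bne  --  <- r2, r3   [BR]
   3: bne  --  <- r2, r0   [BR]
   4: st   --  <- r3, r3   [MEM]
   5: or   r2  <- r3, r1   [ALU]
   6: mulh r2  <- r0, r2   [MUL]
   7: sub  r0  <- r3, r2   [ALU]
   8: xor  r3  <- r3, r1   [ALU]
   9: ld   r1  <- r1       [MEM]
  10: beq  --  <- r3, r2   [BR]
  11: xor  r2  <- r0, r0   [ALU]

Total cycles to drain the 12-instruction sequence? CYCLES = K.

  cy0 -> i0+i1 (and bne) 2-wide
  cy1 -> i2 (bne) no-port BR/BR
  cy2 -> i3 (bne) no-port BR/MEM
  cy3 -> i4+i5 (st or) 2-wide
  cy4 -> i6 (mulh) RAW r2
  cy5 -> i7+i8 (sub xor) 2-wide
  cy6 -> i9 (ld) no-port MEM/BR
  cy7 -> i10+i11 (beq xor) 2-wide

CYCLES = 8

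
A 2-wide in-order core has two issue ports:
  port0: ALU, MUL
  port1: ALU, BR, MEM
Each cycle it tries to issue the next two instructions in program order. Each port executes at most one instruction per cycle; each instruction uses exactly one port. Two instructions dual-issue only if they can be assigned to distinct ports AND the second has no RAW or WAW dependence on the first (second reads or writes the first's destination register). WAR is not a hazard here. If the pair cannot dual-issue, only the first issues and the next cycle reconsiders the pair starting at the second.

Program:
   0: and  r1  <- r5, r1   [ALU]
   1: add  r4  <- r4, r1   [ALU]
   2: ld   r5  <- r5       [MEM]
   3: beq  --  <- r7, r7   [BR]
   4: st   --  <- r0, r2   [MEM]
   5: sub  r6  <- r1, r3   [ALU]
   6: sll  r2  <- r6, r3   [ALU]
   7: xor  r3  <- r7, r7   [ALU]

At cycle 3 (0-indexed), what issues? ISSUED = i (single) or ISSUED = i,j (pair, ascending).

c0: i0 and  RAW r1
c1: i1+i2 add;ld  pair
c2: i3 beq  no-port BR/MEM
c3: i4+i5 st;sub  pair
c4: i6+i7 sll;xor  pair

ISSUED = 4,5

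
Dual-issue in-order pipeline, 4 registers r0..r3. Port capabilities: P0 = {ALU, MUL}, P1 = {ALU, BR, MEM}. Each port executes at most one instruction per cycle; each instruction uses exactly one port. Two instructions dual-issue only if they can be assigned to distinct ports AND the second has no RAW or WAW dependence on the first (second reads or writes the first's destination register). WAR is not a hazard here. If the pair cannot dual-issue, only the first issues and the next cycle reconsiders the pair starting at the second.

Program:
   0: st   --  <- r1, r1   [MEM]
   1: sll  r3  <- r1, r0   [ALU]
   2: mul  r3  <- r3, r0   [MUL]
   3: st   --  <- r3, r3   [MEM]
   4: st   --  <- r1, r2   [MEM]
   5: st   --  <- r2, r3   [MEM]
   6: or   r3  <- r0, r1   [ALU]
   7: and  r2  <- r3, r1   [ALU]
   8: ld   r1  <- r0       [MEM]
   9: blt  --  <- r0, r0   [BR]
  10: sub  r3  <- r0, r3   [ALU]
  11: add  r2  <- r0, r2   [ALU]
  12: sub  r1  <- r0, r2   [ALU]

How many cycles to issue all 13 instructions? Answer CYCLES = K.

  cy0 -> i0,i1 (st sll) pair
  cy1 -> i2 (mul) RAW r3
  cy2 -> i3 (st) no-port MEM/MEM
  cy3 -> i4 (st) no-port MEM/MEM
  cy4 -> i5,i6 (st or) pair
  cy5 -> i7,i8 (and ld) pair
  cy6 -> i9,i10 (blt sub) pair
  cy7 -> i11 (add) RAW r2
  cy8 -> i12 (sub) tail

CYCLES = 9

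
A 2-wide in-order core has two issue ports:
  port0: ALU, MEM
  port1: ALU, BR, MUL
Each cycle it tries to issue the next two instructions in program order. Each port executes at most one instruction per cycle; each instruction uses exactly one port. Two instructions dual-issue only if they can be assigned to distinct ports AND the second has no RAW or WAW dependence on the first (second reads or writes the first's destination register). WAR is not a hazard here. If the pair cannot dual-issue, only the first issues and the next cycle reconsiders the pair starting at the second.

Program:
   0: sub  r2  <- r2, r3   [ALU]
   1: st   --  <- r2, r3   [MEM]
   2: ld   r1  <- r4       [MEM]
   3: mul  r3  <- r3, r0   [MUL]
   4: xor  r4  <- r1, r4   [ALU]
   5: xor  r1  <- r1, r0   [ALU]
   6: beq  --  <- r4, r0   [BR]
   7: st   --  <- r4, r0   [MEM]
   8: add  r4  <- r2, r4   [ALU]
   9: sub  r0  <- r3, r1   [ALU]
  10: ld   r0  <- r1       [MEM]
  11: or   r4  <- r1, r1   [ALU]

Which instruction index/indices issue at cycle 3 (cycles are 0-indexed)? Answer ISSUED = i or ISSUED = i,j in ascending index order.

ISSUED = 4,5

c0: i0 sub.ALU  RAW r2
c1: i1 st.MEM  no-port MEM/MEM
c2: i2,i3 ld.MEM+mul.MUL  dual
c3: i4,i5 xor.ALU+xor.ALU  dual
c4: i6,i7 beq.BR+st.MEM  dual
c5: i8,i9 add.ALU+sub.ALU  dual
c6: i10,i11 ld.MEM+or.ALU  dual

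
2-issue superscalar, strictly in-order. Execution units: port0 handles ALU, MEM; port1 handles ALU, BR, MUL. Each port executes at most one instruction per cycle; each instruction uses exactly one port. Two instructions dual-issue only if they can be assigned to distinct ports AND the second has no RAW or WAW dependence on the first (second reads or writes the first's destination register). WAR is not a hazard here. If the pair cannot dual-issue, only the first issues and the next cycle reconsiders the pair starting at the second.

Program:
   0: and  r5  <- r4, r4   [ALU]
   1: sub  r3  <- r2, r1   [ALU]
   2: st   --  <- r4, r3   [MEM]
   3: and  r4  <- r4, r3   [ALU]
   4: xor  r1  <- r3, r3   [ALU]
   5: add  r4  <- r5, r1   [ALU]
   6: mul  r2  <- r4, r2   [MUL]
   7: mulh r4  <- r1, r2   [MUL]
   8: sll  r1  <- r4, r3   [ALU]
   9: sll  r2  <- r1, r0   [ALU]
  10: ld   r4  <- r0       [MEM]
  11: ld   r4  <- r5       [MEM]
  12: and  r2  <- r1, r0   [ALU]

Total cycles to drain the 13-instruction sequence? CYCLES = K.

CYCLES = 9

0. and.ALU sub.ALU @i0,i1  | 2-wide
1. st.MEM and.ALU @i2,i3  | 2-wide
2. xor.ALU @i4  | RAW r1
3. add.ALU @i5  | RAW r4
4. mul.MUL @i6  | no-port MUL/MUL
5. mulh.MUL @i7  | RAW r4
6. sll.ALU @i8  | RAW r1
7. sll.ALU ld.MEM @i9,i10  | 2-wide
8. ld.MEM and.ALU @i11,i12  | 2-wide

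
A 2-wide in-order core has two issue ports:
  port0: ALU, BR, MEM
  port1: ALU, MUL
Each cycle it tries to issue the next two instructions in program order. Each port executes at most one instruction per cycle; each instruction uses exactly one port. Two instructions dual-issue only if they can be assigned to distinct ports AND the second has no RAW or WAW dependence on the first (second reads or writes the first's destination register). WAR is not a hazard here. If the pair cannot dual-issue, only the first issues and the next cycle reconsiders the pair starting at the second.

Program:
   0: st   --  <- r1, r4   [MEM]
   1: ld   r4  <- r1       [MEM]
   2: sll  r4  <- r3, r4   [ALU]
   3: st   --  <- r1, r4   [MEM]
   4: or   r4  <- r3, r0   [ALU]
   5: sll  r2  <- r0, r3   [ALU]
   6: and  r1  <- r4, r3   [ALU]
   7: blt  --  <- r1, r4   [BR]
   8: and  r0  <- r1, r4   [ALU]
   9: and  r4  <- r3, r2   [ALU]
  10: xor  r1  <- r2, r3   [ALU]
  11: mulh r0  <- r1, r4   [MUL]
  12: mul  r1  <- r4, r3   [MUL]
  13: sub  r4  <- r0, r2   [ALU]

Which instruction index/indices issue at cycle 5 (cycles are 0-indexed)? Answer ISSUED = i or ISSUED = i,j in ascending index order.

ISSUED = 7,8

0. st.MEM @i0  | no-port MEM/MEM
1. ld.MEM @i1  | RAW+WAW r4
2. sll.ALU @i2  | RAW r4
3. st.MEM;or.ALU @i3,i4  | pair
4. sll.ALU;and.ALU @i5,i6  | pair
5. blt.BR;and.ALU @i7,i8  | pair
6. and.ALU;xor.ALU @i9,i10  | pair
7. mulh.MUL @i11  | no-port MUL/MUL
8. mul.MUL;sub.ALU @i12,i13  | pair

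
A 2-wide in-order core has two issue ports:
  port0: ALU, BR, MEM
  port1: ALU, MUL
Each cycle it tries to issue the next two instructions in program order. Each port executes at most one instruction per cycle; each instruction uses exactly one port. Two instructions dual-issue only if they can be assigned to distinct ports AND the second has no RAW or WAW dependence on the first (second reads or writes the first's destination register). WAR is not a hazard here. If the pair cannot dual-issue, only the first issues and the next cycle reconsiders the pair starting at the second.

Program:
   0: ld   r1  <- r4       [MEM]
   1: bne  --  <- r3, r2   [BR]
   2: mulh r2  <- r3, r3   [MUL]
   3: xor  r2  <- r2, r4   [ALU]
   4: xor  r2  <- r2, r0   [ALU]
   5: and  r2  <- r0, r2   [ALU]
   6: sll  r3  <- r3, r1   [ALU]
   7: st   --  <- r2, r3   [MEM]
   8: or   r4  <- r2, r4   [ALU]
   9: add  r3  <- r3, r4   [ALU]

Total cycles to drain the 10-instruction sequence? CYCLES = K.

CYCLES = 7

t=0 i0:ld ; no-port MEM/BR
t=1 i1,i2:bne/mulh ; 2-wide
t=2 i3:xor ; RAW+WAW r2
t=3 i4:xor ; RAW+WAW r2
t=4 i5,i6:and/sll ; 2-wide
t=5 i7,i8:st/or ; 2-wide
t=6 i9:add ; tail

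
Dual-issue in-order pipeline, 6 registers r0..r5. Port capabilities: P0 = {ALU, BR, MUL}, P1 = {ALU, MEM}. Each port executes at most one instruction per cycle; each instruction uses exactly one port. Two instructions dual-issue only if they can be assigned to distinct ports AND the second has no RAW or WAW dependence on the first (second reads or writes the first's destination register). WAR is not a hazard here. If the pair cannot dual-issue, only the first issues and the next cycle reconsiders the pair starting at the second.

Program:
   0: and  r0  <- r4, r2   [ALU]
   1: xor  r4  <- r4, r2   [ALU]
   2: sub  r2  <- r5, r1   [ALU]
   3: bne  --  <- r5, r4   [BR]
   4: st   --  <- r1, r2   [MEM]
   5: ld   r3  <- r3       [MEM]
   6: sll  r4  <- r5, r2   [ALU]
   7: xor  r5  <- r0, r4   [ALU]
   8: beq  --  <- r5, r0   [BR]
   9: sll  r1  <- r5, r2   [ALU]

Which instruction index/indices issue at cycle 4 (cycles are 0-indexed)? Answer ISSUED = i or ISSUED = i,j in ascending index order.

#0 head=0: and xor i0+i1 2-wide
#1 head=2: sub bne i2+i3 2-wide
#2 head=4: st i4 no-port MEM/MEM
#3 head=5: ld sll i5+i6 2-wide
#4 head=7: xor i7 RAW r5
#5 head=8: beq sll i8+i9 2-wide

ISSUED = 7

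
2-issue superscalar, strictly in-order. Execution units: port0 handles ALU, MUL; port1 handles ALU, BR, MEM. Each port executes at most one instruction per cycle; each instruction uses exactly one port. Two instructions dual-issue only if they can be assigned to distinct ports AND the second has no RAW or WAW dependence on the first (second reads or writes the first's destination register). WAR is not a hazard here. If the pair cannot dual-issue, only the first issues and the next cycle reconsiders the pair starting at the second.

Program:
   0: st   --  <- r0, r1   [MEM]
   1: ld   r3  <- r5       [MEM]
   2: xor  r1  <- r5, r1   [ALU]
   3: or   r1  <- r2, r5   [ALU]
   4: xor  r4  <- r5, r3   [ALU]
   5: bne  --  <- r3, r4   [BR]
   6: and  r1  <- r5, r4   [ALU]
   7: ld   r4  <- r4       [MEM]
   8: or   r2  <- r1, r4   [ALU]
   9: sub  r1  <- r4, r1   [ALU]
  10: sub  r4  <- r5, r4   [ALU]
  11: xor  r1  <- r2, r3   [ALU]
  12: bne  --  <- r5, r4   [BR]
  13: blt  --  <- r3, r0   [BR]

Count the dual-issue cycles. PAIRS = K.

c0: i0 st  no-port MEM/MEM
c1: i1+i2 ld+xor  2-wide
c2: i3+i4 or+xor  2-wide
c3: i5+i6 bne+and  2-wide
c4: i7 ld  RAW r4
c5: i8+i9 or+sub  2-wide
c6: i10+i11 sub+xor  2-wide
c7: i12 bne  no-port BR/BR
c8: i13 blt  tail

PAIRS = 5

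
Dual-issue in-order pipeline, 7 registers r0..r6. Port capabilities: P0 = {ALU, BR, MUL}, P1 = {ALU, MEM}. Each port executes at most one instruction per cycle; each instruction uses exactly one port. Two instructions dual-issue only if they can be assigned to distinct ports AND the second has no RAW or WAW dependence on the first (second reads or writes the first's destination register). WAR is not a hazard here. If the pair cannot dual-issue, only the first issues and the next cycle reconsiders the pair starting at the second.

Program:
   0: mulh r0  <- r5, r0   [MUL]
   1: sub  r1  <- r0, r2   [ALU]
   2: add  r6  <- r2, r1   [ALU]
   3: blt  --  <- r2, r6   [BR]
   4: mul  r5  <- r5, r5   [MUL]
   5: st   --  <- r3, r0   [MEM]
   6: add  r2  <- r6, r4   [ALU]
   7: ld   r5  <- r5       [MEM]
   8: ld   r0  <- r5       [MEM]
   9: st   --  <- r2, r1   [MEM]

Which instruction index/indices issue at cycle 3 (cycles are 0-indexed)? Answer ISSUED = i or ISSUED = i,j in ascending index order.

ISSUED = 3

  cy0 -> i0 (mulh.MUL) RAW r0
  cy1 -> i1 (sub.ALU) RAW r1
  cy2 -> i2 (add.ALU) RAW r6
  cy3 -> i3 (blt.BR) no-port BR/MUL
  cy4 -> i4/i5 (mul.MUL;st.MEM) dual
  cy5 -> i6/i7 (add.ALU;ld.MEM) dual
  cy6 -> i8 (ld.MEM) no-port MEM/MEM
  cy7 -> i9 (st.MEM) tail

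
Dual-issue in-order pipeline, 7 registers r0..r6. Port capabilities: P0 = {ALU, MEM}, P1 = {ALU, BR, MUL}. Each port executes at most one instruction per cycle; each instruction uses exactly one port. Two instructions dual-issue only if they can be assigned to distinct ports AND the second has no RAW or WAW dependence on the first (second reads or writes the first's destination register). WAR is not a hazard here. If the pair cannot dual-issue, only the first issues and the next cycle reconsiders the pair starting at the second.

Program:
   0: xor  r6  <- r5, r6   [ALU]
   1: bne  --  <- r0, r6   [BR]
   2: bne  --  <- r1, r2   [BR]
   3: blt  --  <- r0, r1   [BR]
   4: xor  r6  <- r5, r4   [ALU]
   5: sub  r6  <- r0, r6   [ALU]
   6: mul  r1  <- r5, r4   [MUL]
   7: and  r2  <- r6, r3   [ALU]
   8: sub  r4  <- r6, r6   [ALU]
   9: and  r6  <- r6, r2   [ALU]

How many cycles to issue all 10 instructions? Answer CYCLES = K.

CYCLES = 7

#0 head=0: xor.ALU i0 RAW r6
#1 head=1: bne.BR i1 no-port BR/BR
#2 head=2: bne.BR i2 no-port BR/BR
#3 head=3: blt.BR/xor.ALU i3&i4 dual
#4 head=5: sub.ALU/mul.MUL i5&i6 dual
#5 head=7: and.ALU/sub.ALU i7&i8 dual
#6 head=9: and.ALU i9 tail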